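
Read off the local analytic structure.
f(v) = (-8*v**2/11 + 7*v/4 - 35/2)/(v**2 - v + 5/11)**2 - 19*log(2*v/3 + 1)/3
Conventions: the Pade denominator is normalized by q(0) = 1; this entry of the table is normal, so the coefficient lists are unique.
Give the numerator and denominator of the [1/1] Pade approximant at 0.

Taylor coefficients needed (expand at 0): a_0 = -847/10, a_1 = -331589/900, a_2 = -2774279/3375.
Write the denominator as Q(v) = 1 + q1*v. Requiring Q*f - P = O(v^3) with deg P <= 1 kills the coefficients of v^2..v^2 in Q*f:
  v^2: a_2 + q1*a_1 = 0, i.e. -2774279/3375 + (-331589/900)*q1 = 0.
Solving this linear system: q1 = -11097116/4973835.
The numerator is Q*f truncated at degree 1: P0 = a_0 = -847/10; P1 = a_1 + q1*a_0 = -53555721409/298430100.

The Pade approximant has numerator coefficients [-847/10, -53555721409/298430100]; denominator coefficients [1, -11097116/4973835].


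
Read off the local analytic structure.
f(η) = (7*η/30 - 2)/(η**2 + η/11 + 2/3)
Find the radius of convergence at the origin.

Denominator factor (η**2 + η/11 + 2/3): discriminant -965/363, complex-conjugate roots (-1/22) + ((1/66)*sqrt(2895))*i and (-1/22) - ((1/66)*sqrt(2895))*i; poles of order 1, moduli (1/3)*sqrt(6) and (1/3)*sqrt(6).
The radius of convergence is the smallest modulus among the singular points: (1/3)*sqrt(6).

The radius of convergence is (1/3)*sqrt(6).


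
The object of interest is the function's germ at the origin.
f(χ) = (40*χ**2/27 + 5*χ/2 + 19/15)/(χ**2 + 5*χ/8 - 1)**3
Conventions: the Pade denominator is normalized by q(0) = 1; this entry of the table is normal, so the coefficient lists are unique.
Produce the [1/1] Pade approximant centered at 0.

Taylor coefficients needed (expand at 0): a_0 = -19/15, a_1 = -39/8, a_2 = -55891/4320.
Write the denominator as Q(χ) = 1 + q1*χ. Requiring Q*f - P = O(χ^3) with deg P <= 1 kills the coefficients of χ^2..χ^2 in Q*f:
  χ^2: a_2 + q1*a_1 = 0, i.e. -55891/4320 + (-39/8)*q1 = 0.
Solving this linear system: q1 = -55891/21060.
The numerator is Q*f truncated at degree 1: P0 = a_0 = -19/15; P1 = a_1 + q1*a_0 = -956167/631800.

The Pade approximant has numerator coefficients [-19/15, -956167/631800]; denominator coefficients [1, -55891/21060].


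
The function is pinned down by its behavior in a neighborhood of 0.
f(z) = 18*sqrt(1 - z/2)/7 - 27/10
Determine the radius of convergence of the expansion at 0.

Branch term (18/7)*sqrt(1 - z/(2)): its argument vanishes at z = 2, a square-root branch point, modulus 2.
The radius of convergence is the smallest modulus among the singular points: 2.

The radius of convergence is 2.


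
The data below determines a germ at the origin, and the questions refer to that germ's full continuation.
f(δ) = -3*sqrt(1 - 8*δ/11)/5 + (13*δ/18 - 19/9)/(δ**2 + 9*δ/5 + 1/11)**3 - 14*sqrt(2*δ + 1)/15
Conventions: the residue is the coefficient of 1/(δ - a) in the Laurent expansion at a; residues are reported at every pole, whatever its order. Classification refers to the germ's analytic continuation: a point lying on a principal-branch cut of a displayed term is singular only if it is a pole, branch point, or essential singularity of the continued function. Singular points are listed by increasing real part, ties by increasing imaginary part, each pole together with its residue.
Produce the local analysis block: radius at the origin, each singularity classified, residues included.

Radius of convergence at 0: 9/10 - (1/110)*sqrt(8701).
At -9/10 - (1/110)*sqrt(8701): a pole of order 3; residue (5369375/424211718)*sqrt(8701).
At -1/2: an algebraic (square-root) branch point.
At -9/10 + (1/110)*sqrt(8701): a pole of order 3; residue -(5369375/424211718)*sqrt(8701).
At 11/8: an algebraic (square-root) branch point.

Denominator factor (δ**2 + 9*δ/5 + 1/11)^3: discriminant 791/275, real irrational roots -9/10 + (1/110)*sqrt(8701) and -9/10 - (1/110)*sqrt(8701); poles of order 3, moduli 9/10 - (1/110)*sqrt(8701) and 9/10 + (1/110)*sqrt(8701).
Branch term (-14/15)*sqrt(1 - δ/(-1/2)): its argument vanishes at δ = -1/2, a square-root branch point, modulus 1/2.
Branch term (-3/5)*sqrt(1 - δ/(11/8)): its argument vanishes at δ = 11/8, a square-root branch point, modulus 11/8.
The radius of convergence is the smallest modulus among the singular points: 9/10 - (1/110)*sqrt(8701).
The branch terms are analytic at -9/10 - (1/110)*sqrt(8701) and contribute nothing to the residue; only the rational part matters.
The factor δ**2 + 9*δ/5 + 1/11 splits as (δ - a)(δ - a') with a = -9/10 - (1/110)*sqrt(8701), a' = -9/10 + (1/110)*sqrt(8701). At the order-3 pole a set g(δ) = (δ - a)^3*(rational part) = [13*δ/18 - 19/9] / (δ - a')^3.
Order-3 pole: residue = g''(a)/2; g''(-9/10 - (1/110)*sqrt(8701)) = (5369375/212105859)*sqrt(8701), so the residue is (5369375/424211718)*sqrt(8701).
The branch terms are analytic at -9/10 + (1/110)*sqrt(8701) and contribute nothing to the residue; only the rational part matters.
The factor δ**2 + 9*δ/5 + 1/11 splits as (δ - a)(δ - a') with a = -9/10 + (1/110)*sqrt(8701), a' = -9/10 - (1/110)*sqrt(8701). At the order-3 pole a set g(δ) = (δ - a)^3*(rational part) = [13*δ/18 - 19/9] / (δ - a')^3.
Order-3 pole: residue = g''(a)/2; g''(-9/10 + (1/110)*sqrt(8701)) = -(5369375/212105859)*sqrt(8701), so the residue is -(5369375/424211718)*sqrt(8701).
List the singular points by increasing real part (a conjugate pair: the negative imaginary part first).


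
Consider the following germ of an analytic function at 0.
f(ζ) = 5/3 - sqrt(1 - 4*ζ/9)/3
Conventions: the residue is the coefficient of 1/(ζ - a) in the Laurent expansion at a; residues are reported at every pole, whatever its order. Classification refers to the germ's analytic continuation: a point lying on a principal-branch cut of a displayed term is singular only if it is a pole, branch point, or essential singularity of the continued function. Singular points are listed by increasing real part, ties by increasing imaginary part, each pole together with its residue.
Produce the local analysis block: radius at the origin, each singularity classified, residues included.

Radius of convergence at 0: 9/4.
At 9/4: an algebraic (square-root) branch point.

Branch term (-1/3)*sqrt(1 - ζ/(9/4)): its argument vanishes at ζ = 9/4, a square-root branch point, modulus 9/4.
The radius of convergence is the smallest modulus among the singular points: 9/4.


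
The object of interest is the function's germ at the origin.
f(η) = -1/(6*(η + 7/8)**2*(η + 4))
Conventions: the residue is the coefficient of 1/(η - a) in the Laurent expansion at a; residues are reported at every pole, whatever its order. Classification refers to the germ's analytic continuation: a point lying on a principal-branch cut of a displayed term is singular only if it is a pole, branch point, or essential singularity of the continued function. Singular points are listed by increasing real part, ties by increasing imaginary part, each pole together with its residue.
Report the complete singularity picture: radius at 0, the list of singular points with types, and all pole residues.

Radius of convergence at 0: 7/8.
At -4: a pole of order 1; residue -32/1875.
At -7/8: a pole of order 2; residue 32/1875.

Denominator factor (η + 7/8)^2: pole of order 2 at -7/8, modulus 7/8.
Denominator factor (η + 4): pole of order 1 at -4, modulus 4.
The radius of convergence is the smallest modulus among the singular points: 7/8.
At the order-1 pole -4 set g(η) = (η - (-4))*f(η) = -1/(6*(η + 7/8)**2).
Simple pole: residue = g(a) at a = -4, which is -32/1875.
At the order-2 pole -7/8 set g(η) = (η - (-7/8))^2*f(η) = -1/(6*(η + 4)).
Order-2 pole: residue = g'(a); g'(-7/8) = 32/1875, so the residue is 32/1875.
List the singular points by increasing real part (a conjugate pair: the negative imaginary part first).


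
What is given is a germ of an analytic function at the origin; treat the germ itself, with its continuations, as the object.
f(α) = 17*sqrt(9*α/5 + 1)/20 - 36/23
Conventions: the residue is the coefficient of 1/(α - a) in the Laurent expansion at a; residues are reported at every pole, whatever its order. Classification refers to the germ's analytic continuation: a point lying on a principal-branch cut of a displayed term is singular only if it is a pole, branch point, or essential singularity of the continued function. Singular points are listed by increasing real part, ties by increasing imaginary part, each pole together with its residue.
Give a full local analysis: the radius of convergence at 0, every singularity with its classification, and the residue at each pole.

Radius of convergence at 0: 5/9.
At -5/9: an algebraic (square-root) branch point.

Branch term (17/20)*sqrt(1 - α/(-5/9)): its argument vanishes at α = -5/9, a square-root branch point, modulus 5/9.
The radius of convergence is the smallest modulus among the singular points: 5/9.


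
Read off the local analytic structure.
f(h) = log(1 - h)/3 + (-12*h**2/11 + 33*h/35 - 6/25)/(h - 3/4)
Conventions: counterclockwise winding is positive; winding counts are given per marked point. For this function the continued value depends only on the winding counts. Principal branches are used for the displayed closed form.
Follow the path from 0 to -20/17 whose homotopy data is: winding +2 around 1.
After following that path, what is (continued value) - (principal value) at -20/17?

Continued minus principal equals (4/3)*pi*i.

The rational part is single-valued and drops out of the difference; each branch term changes only by its own monodromy.
(1/3)*log(1 - h/(1)): each positive loop around 1 adds 2*pi*i to the log, so winding +2 contributes (1/3)*(2)*2*pi*i = (4/3)*pi*i.
Summing the contributions at h = -20/17 gives (4/3)*pi*i.


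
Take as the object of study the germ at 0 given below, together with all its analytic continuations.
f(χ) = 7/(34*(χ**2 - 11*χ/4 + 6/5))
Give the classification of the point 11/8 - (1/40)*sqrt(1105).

The point is a pole of order 1.

The denominator factor χ**2 - 11*χ/4 + 6/5 vanishes at 11/8 - (1/40)*sqrt(1105) and appears to the power 1; the numerator there equals 7/34, nonzero, and no other factor vanishes.
Hence a pole whose order is the multiplicity, 1.


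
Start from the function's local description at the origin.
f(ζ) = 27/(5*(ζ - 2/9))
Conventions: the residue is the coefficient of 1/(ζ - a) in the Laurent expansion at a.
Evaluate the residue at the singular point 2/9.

The residue is 27/5.

At the order-1 pole 2/9 set g(ζ) = (ζ - (2/9))*f(ζ) = 27/5.
Simple pole: residue = g(a) at a = 2/9, which is 27/5.


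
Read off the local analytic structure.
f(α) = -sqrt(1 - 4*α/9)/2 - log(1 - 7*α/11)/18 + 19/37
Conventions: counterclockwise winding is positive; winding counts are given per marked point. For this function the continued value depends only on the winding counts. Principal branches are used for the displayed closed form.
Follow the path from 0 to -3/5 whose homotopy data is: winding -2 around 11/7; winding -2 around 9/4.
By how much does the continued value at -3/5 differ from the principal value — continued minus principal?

Continued minus principal equals (2/9)*pi*i.

The rational part is single-valued and drops out of the difference; each branch term changes only by its own monodromy.
(-1/18)*log(1 - α/(11/7)): each positive loop around 11/7 adds 2*pi*i to the log, so winding -2 contributes (-1/18)*(-2)*2*pi*i = (2/9)*pi*i.
(-1/2)*sqrt(1 - α/(9/4)): winding -2 is even, the square root returns to the same sheet, contribution 0.
Summing the contributions at α = -3/5 gives (2/9)*pi*i.


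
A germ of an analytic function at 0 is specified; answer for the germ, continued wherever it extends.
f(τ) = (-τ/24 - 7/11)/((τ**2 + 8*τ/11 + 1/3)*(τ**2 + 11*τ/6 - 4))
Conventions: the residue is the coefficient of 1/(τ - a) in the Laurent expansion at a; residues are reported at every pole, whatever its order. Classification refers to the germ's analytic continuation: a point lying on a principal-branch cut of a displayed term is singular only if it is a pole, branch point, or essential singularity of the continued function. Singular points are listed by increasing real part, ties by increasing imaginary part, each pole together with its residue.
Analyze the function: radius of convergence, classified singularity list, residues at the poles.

Radius of convergence at 0: (1/3)*sqrt(3).
At -11/12 - (1/12)*sqrt(697): a pole of order 1; residue -23115/1185076 + (1073127/825997972)*sqrt(697).
At (-4/11) - ((1/33)*sqrt(219))*i: a pole of order 1; residue (23115/1185076) + ((1686167/173021096)*sqrt(219))*i.
At (-4/11) + ((1/33)*sqrt(219))*i: a pole of order 1; residue (23115/1185076) - ((1686167/173021096)*sqrt(219))*i.
At -11/12 + (1/12)*sqrt(697): a pole of order 1; residue -23115/1185076 - (1073127/825997972)*sqrt(697).

Denominator factor (τ**2 + 11*τ/6 - 4): discriminant 697/36, real irrational roots -11/12 + (1/12)*sqrt(697) and -11/12 - (1/12)*sqrt(697); poles of order 1, moduli -11/12 + (1/12)*sqrt(697) and 11/12 + (1/12)*sqrt(697).
Denominator factor (τ**2 + 8*τ/11 + 1/3): discriminant -292/363, complex-conjugate roots (-4/11) + ((1/33)*sqrt(219))*i and (-4/11) - ((1/33)*sqrt(219))*i; poles of order 1, moduli (1/3)*sqrt(3) and (1/3)*sqrt(3).
The radius of convergence is the smallest modulus among the singular points: (1/3)*sqrt(3).
The factor τ**2 + 11*τ/6 - 4 splits as (τ - a)(τ - a') with a = -11/12 - (1/12)*sqrt(697), a' = -11/12 + (1/12)*sqrt(697). At the order-1 pole a set g(τ) = (τ - a)*f(τ) = [(-τ/24 - 7/11)/(τ**2 + 8*τ/11 + 1/3)] / (τ - a').
Simple pole: residue = g(a) at a = -11/12 - (1/12)*sqrt(697), which is -23115/1185076 + (1073127/825997972)*sqrt(697).
The factor τ**2 + 8*τ/11 + 1/3 splits as (τ - a)(τ - a') with a = (-4/11) - ((1/33)*sqrt(219))*i, a' = (-4/11) + ((1/33)*sqrt(219))*i. At the order-1 pole a set g(τ) = (τ - a)*f(τ) = [(-τ/24 - 7/11)/(τ**2 + 11*τ/6 - 4)] / (τ - a').
Simple pole: residue = g(a) at a = (-4/11) - ((1/33)*sqrt(219))*i, which is (23115/1185076) + ((1686167/173021096)*sqrt(219))*i.
The factor τ**2 + 8*τ/11 + 1/3 splits as (τ - a)(τ - a') with a = (-4/11) + ((1/33)*sqrt(219))*i, a' = (-4/11) - ((1/33)*sqrt(219))*i. At the order-1 pole a set g(τ) = (τ - a)*f(τ) = [(-τ/24 - 7/11)/(τ**2 + 11*τ/6 - 4)] / (τ - a').
Simple pole: residue = g(a) at a = (-4/11) + ((1/33)*sqrt(219))*i, which is (23115/1185076) - ((1686167/173021096)*sqrt(219))*i.
The factor τ**2 + 11*τ/6 - 4 splits as (τ - a)(τ - a') with a = -11/12 + (1/12)*sqrt(697), a' = -11/12 - (1/12)*sqrt(697). At the order-1 pole a set g(τ) = (τ - a)*f(τ) = [(-τ/24 - 7/11)/(τ**2 + 8*τ/11 + 1/3)] / (τ - a').
Simple pole: residue = g(a) at a = -11/12 + (1/12)*sqrt(697), which is -23115/1185076 - (1073127/825997972)*sqrt(697).
List the singular points by increasing real part (a conjugate pair: the negative imaginary part first).


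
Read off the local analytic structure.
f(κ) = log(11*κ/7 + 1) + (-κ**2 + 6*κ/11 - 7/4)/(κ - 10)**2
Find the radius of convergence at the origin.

The radius of convergence is 7/11.

Denominator factor (κ - 10)^2: pole of order 2 at 10, modulus 10.
Branch term (1)*log(1 - κ/(-7/11)): its argument vanishes at κ = -7/11, a logarithmic branch point, modulus 7/11.
The radius of convergence is the smallest modulus among the singular points: 7/11.


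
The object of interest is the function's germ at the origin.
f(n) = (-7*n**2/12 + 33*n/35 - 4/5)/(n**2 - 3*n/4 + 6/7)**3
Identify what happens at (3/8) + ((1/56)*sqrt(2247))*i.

The point is a pole of order 3.

The denominator factor n**2 - 3*n/4 + 6/7 vanishes at (3/8) + ((1/56)*sqrt(2247))*i and appears to the power 3; the numerator there equals (-99/896) + ((283/31360)*sqrt(2247))*i, nonzero, and no other factor vanishes.
Hence a pole whose order is the multiplicity, 3.


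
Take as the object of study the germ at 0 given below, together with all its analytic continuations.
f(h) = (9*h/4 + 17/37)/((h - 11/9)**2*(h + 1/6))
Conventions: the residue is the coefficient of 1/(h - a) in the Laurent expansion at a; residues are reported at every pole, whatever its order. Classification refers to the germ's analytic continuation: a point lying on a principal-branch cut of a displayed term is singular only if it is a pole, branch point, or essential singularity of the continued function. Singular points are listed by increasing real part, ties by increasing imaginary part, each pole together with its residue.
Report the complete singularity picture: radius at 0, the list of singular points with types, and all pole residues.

Radius of convergence at 0: 1/6.
At -1/6: a pole of order 1; residue 81/1850.
At 11/9: a pole of order 2; residue -81/1850.

Denominator factor (h - 11/9)^2: pole of order 2 at 11/9, modulus 11/9.
Denominator factor (h + 1/6): pole of order 1 at -1/6, modulus 1/6.
The radius of convergence is the smallest modulus among the singular points: 1/6.
At the order-1 pole -1/6 set g(h) = (h - (-1/6))*f(h) = (9*h/4 + 17/37)/(h - 11/9)**2.
Simple pole: residue = g(a) at a = -1/6, which is 81/1850.
At the order-2 pole 11/9 set g(h) = (h - (11/9))^2*f(h) = (9*h/4 + 17/37)/(h + 1/6).
Order-2 pole: residue = g'(a); g'(11/9) = -81/1850, so the residue is -81/1850.
List the singular points by increasing real part (a conjugate pair: the negative imaginary part first).


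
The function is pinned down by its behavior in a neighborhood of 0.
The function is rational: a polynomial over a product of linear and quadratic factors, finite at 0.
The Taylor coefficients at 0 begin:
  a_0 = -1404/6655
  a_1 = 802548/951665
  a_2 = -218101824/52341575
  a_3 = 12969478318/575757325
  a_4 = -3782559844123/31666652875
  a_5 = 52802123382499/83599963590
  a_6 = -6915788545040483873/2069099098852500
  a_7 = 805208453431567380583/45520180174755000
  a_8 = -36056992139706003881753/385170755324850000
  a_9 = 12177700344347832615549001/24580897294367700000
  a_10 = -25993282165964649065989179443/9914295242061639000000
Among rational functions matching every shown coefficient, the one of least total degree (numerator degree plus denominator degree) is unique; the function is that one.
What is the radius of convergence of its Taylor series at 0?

No rational of total degree below 9 reproduces all 11 coefficients; solving the [1/8] Pade equations on them gives f(δ) = (-35*δ/26 - 13/11)/((δ**2 - 2*δ/9 + 11/6)**3*(δ**2 + 5*δ + 10/11)), whose expansion matches every shown term.
Denominator factor (δ**2 + 5*δ + 10/11): discriminant 235/11, real irrational roots -5/2 + (1/22)*sqrt(2585) and -5/2 - (1/22)*sqrt(2585); poles of order 1, moduli 5/2 - (1/22)*sqrt(2585) and 5/2 + (1/22)*sqrt(2585).
Denominator factor (δ**2 - 2*δ/9 + 11/6)^3: discriminant -590/81, complex-conjugate roots (1/9) + ((1/18)*sqrt(590))*i and (1/9) - ((1/18)*sqrt(590))*i; poles of order 3, moduli (1/6)*sqrt(66) and (1/6)*sqrt(66).
The radius of convergence is the smallest modulus among the singular points: 5/2 - (1/22)*sqrt(2585).

The radius of convergence is 5/2 - (1/22)*sqrt(2585).


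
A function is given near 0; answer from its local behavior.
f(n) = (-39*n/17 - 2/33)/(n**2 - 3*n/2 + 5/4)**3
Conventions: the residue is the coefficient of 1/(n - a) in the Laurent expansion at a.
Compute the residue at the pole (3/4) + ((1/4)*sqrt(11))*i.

The residue is ((63952/248897)*sqrt(11))*i.

The factor n**2 - 3*n/2 + 5/4 splits as (n - a)(n - a') with a = (3/4) + ((1/4)*sqrt(11))*i, a' = (3/4) - ((1/4)*sqrt(11))*i. At the order-3 pole a set g(n) = (n - a)^3*f(n) = [-39*n/17 - 2/33] / (n - a')^3.
Order-3 pole: residue = g''(a)/2; g''((3/4) + ((1/4)*sqrt(11))*i) = ((127904/248897)*sqrt(11))*i, so the residue is ((63952/248897)*sqrt(11))*i.


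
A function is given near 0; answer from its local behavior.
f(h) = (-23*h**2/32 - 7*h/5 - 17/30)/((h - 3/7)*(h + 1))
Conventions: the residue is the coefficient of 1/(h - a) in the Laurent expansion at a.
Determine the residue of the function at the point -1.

At the order-1 pole -1 set g(h) = (h - (-1))*f(h) = (-23*h**2/32 - 7*h/5 - 17/30)/(h - 3/7).
Simple pole: residue = g(a) at a = -1, which is -77/960.

The residue is -77/960.


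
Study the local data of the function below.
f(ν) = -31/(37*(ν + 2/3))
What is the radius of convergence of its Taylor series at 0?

The radius of convergence is 2/3.

Denominator factor (ν + 2/3): pole of order 1 at -2/3, modulus 2/3.
The radius of convergence is the smallest modulus among the singular points: 2/3.


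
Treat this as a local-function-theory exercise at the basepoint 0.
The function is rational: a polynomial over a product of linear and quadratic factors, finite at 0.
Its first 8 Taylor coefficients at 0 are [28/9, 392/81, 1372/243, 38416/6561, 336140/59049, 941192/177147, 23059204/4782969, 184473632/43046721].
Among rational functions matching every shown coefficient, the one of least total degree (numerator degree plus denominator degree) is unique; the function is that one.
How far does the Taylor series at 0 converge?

The radius of convergence is 9/7.

No rational of total degree below 2 reproduces all 8 coefficients; solving the [0/2] Pade equations on them gives f(x) = 36/(7*(x - 9/7)**2), whose expansion matches every shown term.
Denominator factor (x - 9/7)^2: pole of order 2 at 9/7, modulus 9/7.
The radius of convergence is the smallest modulus among the singular points: 9/7.


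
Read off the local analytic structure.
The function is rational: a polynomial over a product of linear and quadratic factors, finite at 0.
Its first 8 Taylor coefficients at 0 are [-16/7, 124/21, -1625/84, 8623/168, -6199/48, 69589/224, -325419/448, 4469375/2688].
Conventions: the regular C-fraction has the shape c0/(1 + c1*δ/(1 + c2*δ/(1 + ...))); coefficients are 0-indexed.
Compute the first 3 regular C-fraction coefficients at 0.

Taylor coefficients (read off): a_0 = -16/7, a_1 = 124/21, a_2 = -1625/84.
c0 = a_0 = -16/7. Peel one level at a time: if S = 1 + c*δ/S' with S'(0) = 1, then c is the δ-coefficient of S and S' = c*δ/(S - 1).
S_1 = c0/f = 1 + (31/12)*δ + (-1031/576)*δ^2 + ...; c1 = 31/12.
S_2 = c1*δ/(S_1 - 1) = 1 + (1031/1488)*δ + ...; c2 = 1031/1488.

The regular C-fraction coefficients are [-16/7, 31/12, 1031/1488].


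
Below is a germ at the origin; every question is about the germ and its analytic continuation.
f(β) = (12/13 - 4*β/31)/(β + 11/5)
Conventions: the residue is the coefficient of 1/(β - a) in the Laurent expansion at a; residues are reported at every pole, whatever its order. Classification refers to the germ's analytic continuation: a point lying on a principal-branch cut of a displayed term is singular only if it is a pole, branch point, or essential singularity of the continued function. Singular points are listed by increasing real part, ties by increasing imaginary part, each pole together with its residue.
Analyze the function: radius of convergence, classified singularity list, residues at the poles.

Denominator factor (β + 11/5): pole of order 1 at -11/5, modulus 11/5.
The radius of convergence is the smallest modulus among the singular points: 11/5.
At the order-1 pole -11/5 set g(β) = (β - (-11/5))*f(β) = 12/13 - 4*β/31.
Simple pole: residue = g(a) at a = -11/5, which is 2432/2015.

Radius of convergence at 0: 11/5.
At -11/5: a pole of order 1; residue 2432/2015.


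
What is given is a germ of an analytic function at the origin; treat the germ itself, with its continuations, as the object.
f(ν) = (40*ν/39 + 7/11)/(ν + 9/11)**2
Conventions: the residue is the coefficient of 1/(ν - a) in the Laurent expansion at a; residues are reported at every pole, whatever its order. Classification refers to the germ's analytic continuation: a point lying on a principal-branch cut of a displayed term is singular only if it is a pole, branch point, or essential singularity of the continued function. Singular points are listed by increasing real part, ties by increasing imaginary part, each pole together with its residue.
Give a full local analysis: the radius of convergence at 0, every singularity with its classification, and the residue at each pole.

Radius of convergence at 0: 9/11.
At -9/11: a pole of order 2; residue 40/39.

Denominator factor (ν + 9/11)^2: pole of order 2 at -9/11, modulus 9/11.
The radius of convergence is the smallest modulus among the singular points: 9/11.
At the order-2 pole -9/11 set g(ν) = (ν - (-9/11))^2*f(ν) = 40*ν/39 + 7/11.
Order-2 pole: residue = g'(a); g'(-9/11) = 40/39, so the residue is 40/39.


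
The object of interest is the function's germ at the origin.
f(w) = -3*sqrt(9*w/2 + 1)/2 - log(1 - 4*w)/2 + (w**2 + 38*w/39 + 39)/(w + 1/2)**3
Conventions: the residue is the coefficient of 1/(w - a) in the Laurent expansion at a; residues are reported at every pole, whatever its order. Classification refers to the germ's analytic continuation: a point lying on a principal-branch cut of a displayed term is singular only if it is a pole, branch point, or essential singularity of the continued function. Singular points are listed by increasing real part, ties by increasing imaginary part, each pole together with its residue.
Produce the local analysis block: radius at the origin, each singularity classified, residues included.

Denominator factor (w + 1/2)^3: pole of order 3 at -1/2, modulus 1/2.
Branch term (-3/2)*sqrt(1 - w/(-2/9)): its argument vanishes at w = -2/9, a square-root branch point, modulus 2/9.
Branch term (-1/2)*log(1 - w/(1/4)): its argument vanishes at w = 1/4, a logarithmic branch point, modulus 1/4.
The radius of convergence is the smallest modulus among the singular points: 2/9.
The branch terms are analytic at -1/2 and contribute nothing to the residue; only the rational part matters.
At the order-3 pole -1/2 set g(w) = (w - (-1/2))^3*(rational part) = w**2 + 38*w/39 + 39.
Order-3 pole: residue = g''(a)/2; g''(-1/2) = 2, so the residue is 1.
List the singular points by increasing real part (a conjugate pair: the negative imaginary part first).

Radius of convergence at 0: 2/9.
At -1/2: a pole of order 3; residue 1.
At -2/9: an algebraic (square-root) branch point.
At 1/4: a logarithmic branch point.


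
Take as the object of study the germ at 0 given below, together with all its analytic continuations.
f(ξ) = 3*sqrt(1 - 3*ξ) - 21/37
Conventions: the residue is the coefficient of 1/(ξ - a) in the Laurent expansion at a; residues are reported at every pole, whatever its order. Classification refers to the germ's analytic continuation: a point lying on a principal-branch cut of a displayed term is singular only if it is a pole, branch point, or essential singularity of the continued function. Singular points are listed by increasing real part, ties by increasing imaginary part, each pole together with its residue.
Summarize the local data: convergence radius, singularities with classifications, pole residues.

Radius of convergence at 0: 1/3.
At 1/3: an algebraic (square-root) branch point.

Branch term (3)*sqrt(1 - ξ/(1/3)): its argument vanishes at ξ = 1/3, a square-root branch point, modulus 1/3.
The radius of convergence is the smallest modulus among the singular points: 1/3.


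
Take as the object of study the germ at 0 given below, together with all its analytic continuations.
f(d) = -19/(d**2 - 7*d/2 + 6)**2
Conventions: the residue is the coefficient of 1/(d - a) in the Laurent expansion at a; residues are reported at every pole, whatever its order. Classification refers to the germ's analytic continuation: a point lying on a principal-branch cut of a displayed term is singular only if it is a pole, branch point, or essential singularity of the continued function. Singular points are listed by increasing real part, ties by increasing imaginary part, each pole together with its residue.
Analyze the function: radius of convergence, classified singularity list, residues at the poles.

Radius of convergence at 0: sqrt(6).
At (7/4) - ((1/4)*sqrt(47))*i: a pole of order 2; residue -((304/2209)*sqrt(47))*i.
At (7/4) + ((1/4)*sqrt(47))*i: a pole of order 2; residue ((304/2209)*sqrt(47))*i.

Denominator factor (d**2 - 7*d/2 + 6)^2: discriminant -47/4, complex-conjugate roots (7/4) + ((1/4)*sqrt(47))*i and (7/4) - ((1/4)*sqrt(47))*i; poles of order 2, moduli sqrt(6) and sqrt(6).
The radius of convergence is the smallest modulus among the singular points: sqrt(6).
The factor d**2 - 7*d/2 + 6 splits as (d - a)(d - a') with a = (7/4) - ((1/4)*sqrt(47))*i, a' = (7/4) + ((1/4)*sqrt(47))*i. At the order-2 pole a set g(d) = (d - a)^2*f(d) = [-19] / (d - a')^2.
Order-2 pole: residue = g'(a); g'((7/4) - ((1/4)*sqrt(47))*i) = -((304/2209)*sqrt(47))*i, so the residue is -((304/2209)*sqrt(47))*i.
The factor d**2 - 7*d/2 + 6 splits as (d - a)(d - a') with a = (7/4) + ((1/4)*sqrt(47))*i, a' = (7/4) - ((1/4)*sqrt(47))*i. At the order-2 pole a set g(d) = (d - a)^2*f(d) = [-19] / (d - a')^2.
Order-2 pole: residue = g'(a); g'((7/4) + ((1/4)*sqrt(47))*i) = ((304/2209)*sqrt(47))*i, so the residue is ((304/2209)*sqrt(47))*i.
List the singular points by increasing real part (a conjugate pair: the negative imaginary part first).


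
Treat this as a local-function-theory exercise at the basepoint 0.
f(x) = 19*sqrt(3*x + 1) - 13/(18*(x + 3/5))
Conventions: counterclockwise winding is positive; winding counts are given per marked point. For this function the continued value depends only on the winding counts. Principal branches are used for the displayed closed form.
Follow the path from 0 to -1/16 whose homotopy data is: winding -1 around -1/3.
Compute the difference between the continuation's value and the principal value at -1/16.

Continued minus principal equals -(19/2)*sqrt(13).

The rational part is single-valued and drops out of the difference; each branch term changes only by its own monodromy.
(19)*sqrt(1 - x/(-1/3)): winding -1 is odd, the square root flips sign, contributing -2*(19)*sqrt(1 - (-1/16)/(-1/3)) = -2*(19)*sqrt(13/16) = -(19/2)*sqrt(13).
Summing the contributions at x = -1/16 gives -(19/2)*sqrt(13).


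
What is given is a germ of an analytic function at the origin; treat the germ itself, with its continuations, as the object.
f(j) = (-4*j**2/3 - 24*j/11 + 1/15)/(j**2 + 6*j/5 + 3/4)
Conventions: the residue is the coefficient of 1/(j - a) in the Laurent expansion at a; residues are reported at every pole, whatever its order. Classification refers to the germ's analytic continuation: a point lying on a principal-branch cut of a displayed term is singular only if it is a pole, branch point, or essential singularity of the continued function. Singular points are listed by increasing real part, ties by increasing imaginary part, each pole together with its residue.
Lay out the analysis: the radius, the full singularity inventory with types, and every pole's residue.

Denominator factor (j**2 + 6*j/5 + 3/4): discriminant -39/25, complex-conjugate roots (-3/5) + ((1/10)*sqrt(39))*i and (-3/5) - ((1/10)*sqrt(39))*i; poles of order 1, moduli (1/2)*sqrt(3) and (1/2)*sqrt(3).
The radius of convergence is the smallest modulus among the singular points: (1/2)*sqrt(3).
The factor j**2 + 6*j/5 + 3/4 splits as (j - a)(j - a') with a = (-3/5) - ((1/10)*sqrt(39))*i, a' = (-3/5) + ((1/10)*sqrt(39))*i. At the order-1 pole a set g(j) = (j - a)*f(j) = [-4*j**2/3 - 24*j/11 + 1/15] / (j - a').
Simple pole: residue = g(a) at a = (-3/5) - ((1/10)*sqrt(39))*i, which is (-16/55) + ((1168/6435)*sqrt(39))*i.
The factor j**2 + 6*j/5 + 3/4 splits as (j - a)(j - a') with a = (-3/5) + ((1/10)*sqrt(39))*i, a' = (-3/5) - ((1/10)*sqrt(39))*i. At the order-1 pole a set g(j) = (j - a)*f(j) = [-4*j**2/3 - 24*j/11 + 1/15] / (j - a').
Simple pole: residue = g(a) at a = (-3/5) + ((1/10)*sqrt(39))*i, which is (-16/55) - ((1168/6435)*sqrt(39))*i.
List the singular points by increasing real part (a conjugate pair: the negative imaginary part first).

Radius of convergence at 0: (1/2)*sqrt(3).
At (-3/5) - ((1/10)*sqrt(39))*i: a pole of order 1; residue (-16/55) + ((1168/6435)*sqrt(39))*i.
At (-3/5) + ((1/10)*sqrt(39))*i: a pole of order 1; residue (-16/55) - ((1168/6435)*sqrt(39))*i.


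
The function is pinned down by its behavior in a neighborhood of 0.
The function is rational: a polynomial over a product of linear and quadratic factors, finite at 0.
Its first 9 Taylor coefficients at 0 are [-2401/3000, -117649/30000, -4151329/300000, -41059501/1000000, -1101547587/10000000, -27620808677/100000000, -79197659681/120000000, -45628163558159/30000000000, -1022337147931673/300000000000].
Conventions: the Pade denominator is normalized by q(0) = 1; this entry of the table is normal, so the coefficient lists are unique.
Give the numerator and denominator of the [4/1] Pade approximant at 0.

Taylor coefficients needed (read off): a_0 = -2401/3000, a_1 = -117649/30000, a_2 = -4151329/300000, a_3 = -41059501/1000000, a_4 = -1101547587/10000000, a_5 = -27620808677/100000000.
Write the denominator as Q(w) = 1 + q1*w. Requiring Q*f - P = O(w^6) with deg P <= 4 kills the coefficients of w^5..w^5 in Q*f:
  w^5: a_5 + q1*a_4 = 0, i.e. -27620808677/100000000 + (-1101547587/10000000)*q1 = 0.
Solving this linear system: q1 = -234773/93630.
The numerator is Q*f truncated at degree 4: P0 = a_0 = -2401/3000; P1 = a_1 + q1*a_0 = -268928807/140445000; P2 = a_2 + q1*a_1 = -44992339/11235600; P3 = a_3 + q1*a_2 = -11168772517/1755562500; P4 = a_4 + q1*a_3 = -84265978601/11703750000.

The Pade approximant has numerator coefficients [-2401/3000, -268928807/140445000, -44992339/11235600, -11168772517/1755562500, -84265978601/11703750000]; denominator coefficients [1, -234773/93630].


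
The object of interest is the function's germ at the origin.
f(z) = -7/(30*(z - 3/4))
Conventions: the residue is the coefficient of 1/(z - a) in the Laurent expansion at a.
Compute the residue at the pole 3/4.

At the order-1 pole 3/4 set g(z) = (z - (3/4))*f(z) = -7/30.
Simple pole: residue = g(a) at a = 3/4, which is -7/30.

The residue is -7/30.


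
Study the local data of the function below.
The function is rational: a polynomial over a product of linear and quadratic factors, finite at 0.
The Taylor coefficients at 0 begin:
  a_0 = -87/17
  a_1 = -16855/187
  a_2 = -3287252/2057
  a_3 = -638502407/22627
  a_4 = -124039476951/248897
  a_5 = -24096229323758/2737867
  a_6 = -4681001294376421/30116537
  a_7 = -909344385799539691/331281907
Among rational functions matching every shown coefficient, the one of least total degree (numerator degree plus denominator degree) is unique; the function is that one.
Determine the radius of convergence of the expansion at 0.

No rational of total degree below 5 reproduces all 8 coefficients; solving the [1/4] Pade equations on them gives f(κ) = (7*κ/33 + 29/34)/((κ**2 - 3*κ + 1/6)*(κ**2 - 7*κ/11 - 1)), whose expansion matches every shown term.
Denominator factor (κ**2 - 7*κ/11 - 1): discriminant 533/121, real irrational roots 7/22 + (1/22)*sqrt(533) and 7/22 - (1/22)*sqrt(533); poles of order 1, moduli 7/22 + (1/22)*sqrt(533) and -7/22 + (1/22)*sqrt(533).
Denominator factor (κ**2 - 3*κ + 1/6): discriminant 25/3, real irrational roots 3/2 + (5/6)*sqrt(3) and 3/2 - (5/6)*sqrt(3); poles of order 1, moduli 3/2 + (5/6)*sqrt(3) and 3/2 - (5/6)*sqrt(3).
The radius of convergence is the smallest modulus among the singular points: 3/2 - (5/6)*sqrt(3).

The radius of convergence is 3/2 - (5/6)*sqrt(3).


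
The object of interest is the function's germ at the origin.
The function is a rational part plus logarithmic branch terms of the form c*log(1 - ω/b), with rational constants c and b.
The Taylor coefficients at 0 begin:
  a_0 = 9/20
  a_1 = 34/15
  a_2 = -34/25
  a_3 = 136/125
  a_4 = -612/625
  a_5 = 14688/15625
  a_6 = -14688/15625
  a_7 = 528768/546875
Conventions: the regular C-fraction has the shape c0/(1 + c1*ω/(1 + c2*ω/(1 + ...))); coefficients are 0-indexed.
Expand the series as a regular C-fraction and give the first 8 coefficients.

The regular C-fraction coefficients are [9/20, -136/27, 761/135, 81/3805, 2202/3805, 1522/9175, 3983/9175, 29727/139405].

Taylor coefficients (read off): a_0 = 9/20, a_1 = 34/15, a_2 = -34/25, a_3 = 136/125, a_4 = -612/625, a_5 = 14688/15625, a_6 = -14688/15625, a_7 = 528768/546875.
c0 = a_0 = 9/20. Peel one level at a time: if S = 1 + c*ω/S' with S'(0) = 1, then c is the ω-coefficient of S and S' = c*ω/(S - 1).
S_1 = c0/f = 1 + (-136/27)*ω + (103496/3645)*ω^2 + ...; c1 = -136/27.
S_2 = c1*ω/(S_1 - 1) = 1 + (761/135)*ω + (-3/25)*ω^2 + ...; c2 = 761/135.
S_3 = c2*ω/(S_2 - 1) = 1 + (81/3805)*ω + (-178362/14478025)*ω^2 + ...; c3 = 81/3805.
S_4 = c3*ω/(S_3 - 1) = 1 + (2202/3805)*ω + (-12/125)*ω^2 + ...; c4 = 2202/3805.
S_5 = c4*ω/(S_4 - 1) = 1 + (1522/9175)*ω + (-6062126/84180625)*ω^2 + ...; c5 = 1522/9175.
S_6 = c5*ω/(S_5 - 1) = 1 + (3983/9175)*ω + (-81/875)*ω^2 + ...; c6 = 3983/9175.
S_7 = c6*ω/(S_6 - 1) = 1 + (29727/139405)*ω + ...; c7 = 29727/139405.


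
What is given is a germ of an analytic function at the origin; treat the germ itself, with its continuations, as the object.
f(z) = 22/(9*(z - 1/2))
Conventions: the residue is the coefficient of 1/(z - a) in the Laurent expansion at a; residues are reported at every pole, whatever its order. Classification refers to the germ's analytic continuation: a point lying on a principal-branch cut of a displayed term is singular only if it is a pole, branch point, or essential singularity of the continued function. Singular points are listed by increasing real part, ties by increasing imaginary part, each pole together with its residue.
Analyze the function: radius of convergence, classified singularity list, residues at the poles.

Radius of convergence at 0: 1/2.
At 1/2: a pole of order 1; residue 22/9.

Denominator factor (z - 1/2): pole of order 1 at 1/2, modulus 1/2.
The radius of convergence is the smallest modulus among the singular points: 1/2.
At the order-1 pole 1/2 set g(z) = (z - (1/2))*f(z) = 22/9.
Simple pole: residue = g(a) at a = 1/2, which is 22/9.


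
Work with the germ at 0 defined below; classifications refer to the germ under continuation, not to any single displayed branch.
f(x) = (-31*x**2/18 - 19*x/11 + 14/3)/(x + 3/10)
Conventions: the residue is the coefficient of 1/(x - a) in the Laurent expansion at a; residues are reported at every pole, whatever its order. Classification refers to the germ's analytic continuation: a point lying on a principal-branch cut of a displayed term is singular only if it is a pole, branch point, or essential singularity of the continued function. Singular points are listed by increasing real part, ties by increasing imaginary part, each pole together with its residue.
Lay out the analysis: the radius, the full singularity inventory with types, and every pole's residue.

Radius of convergence at 0: 3/10.
At -3/10: a pole of order 1; residue 33197/6600.

Denominator factor (x + 3/10): pole of order 1 at -3/10, modulus 3/10.
The radius of convergence is the smallest modulus among the singular points: 3/10.
At the order-1 pole -3/10 set g(x) = (x - (-3/10))*f(x) = -31*x**2/18 - 19*x/11 + 14/3.
Simple pole: residue = g(a) at a = -3/10, which is 33197/6600.


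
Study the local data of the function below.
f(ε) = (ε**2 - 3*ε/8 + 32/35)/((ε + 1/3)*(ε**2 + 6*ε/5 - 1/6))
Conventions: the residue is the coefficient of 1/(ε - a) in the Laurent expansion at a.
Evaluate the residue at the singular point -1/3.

At the order-1 pole -1/3 set g(ε) = (ε - (-1/3))*f(ε) = (ε**2 - 3*ε/8 + 32/35)/(ε**2 + 6*ε/5 - 1/6).
Simple pole: residue = g(a) at a = -1/3, which is -2899/1148.

The residue is -2899/1148.


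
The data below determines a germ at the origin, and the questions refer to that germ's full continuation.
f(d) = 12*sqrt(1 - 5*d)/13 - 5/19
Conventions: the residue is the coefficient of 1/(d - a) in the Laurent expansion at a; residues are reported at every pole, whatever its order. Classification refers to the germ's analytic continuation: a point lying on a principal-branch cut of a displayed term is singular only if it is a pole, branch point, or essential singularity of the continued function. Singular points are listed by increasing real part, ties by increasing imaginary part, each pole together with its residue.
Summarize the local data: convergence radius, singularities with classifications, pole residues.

Branch term (12/13)*sqrt(1 - d/(1/5)): its argument vanishes at d = 1/5, a square-root branch point, modulus 1/5.
The radius of convergence is the smallest modulus among the singular points: 1/5.

Radius of convergence at 0: 1/5.
At 1/5: an algebraic (square-root) branch point.
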